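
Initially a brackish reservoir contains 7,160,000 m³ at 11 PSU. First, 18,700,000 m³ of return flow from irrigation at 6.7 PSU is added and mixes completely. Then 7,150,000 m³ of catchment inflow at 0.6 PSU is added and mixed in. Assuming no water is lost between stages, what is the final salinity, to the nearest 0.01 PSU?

6.31 PSU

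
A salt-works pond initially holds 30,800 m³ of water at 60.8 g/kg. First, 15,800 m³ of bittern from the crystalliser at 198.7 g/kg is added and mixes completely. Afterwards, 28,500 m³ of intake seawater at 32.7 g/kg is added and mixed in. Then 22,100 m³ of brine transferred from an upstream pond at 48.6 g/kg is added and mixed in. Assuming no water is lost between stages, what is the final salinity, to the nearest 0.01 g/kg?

Total salt / total volume:
Initial salt = 30,800×60.8 = 1,872,640
After stage 1: salt = 1,872,640 + 15,800×198.7 = 5,012,100; volume = 46,600 m³; S = 107.556 g/kg
After stage 2: salt = 5,012,100 + 28,500×32.7 = 5,944,050; volume = 75,100 m³; S = 79.148 g/kg
After stage 3: salt = 5,944,050 + 22,100×48.6 = 7,018,110; volume = 97,200 m³
S = 7,018,110 / 97,200 = 72.2028 g/kg

72.20 g/kg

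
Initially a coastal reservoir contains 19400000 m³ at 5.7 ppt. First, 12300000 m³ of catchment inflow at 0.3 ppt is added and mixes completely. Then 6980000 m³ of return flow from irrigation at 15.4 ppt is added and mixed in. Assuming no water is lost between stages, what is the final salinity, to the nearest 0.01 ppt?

Mass of salt is conserved:
Initial salt = 19,400,000×5.7 = 110,580,000
After stage 1: salt = 110,580,000 + 12,300,000×0.3 = 114,270,000; volume = 31,700,000 m³; S = 3.605 ppt
After stage 2: salt = 114,270,000 + 6,980,000×15.4 = 221,762,000; volume = 38,680,000 m³
S = 221,762,000 / 38,680,000 = 5.7332 ppt

5.73 ppt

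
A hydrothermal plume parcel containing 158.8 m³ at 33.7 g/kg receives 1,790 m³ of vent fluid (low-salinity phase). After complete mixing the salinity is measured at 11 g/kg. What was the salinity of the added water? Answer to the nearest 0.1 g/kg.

Salt balance: 158.8×33.7 + 1,790×S = 1,948.8×11
5,351.56 + 1,790·S = 21,436.8
S = (21,436.8 − 5,351.56) / 1,790 = 8.9862 g/kg

9.0 g/kg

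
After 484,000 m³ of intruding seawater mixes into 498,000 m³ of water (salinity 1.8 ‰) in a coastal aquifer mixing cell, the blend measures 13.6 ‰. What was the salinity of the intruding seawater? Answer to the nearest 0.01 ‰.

Salt balance: 498,000×1.8 + 484,000×S = 982,000×13.6
896,400 + 484,000·S = 13,355,200
S = (13,355,200 − 896,400) / 484,000 = 25.7413 ‰

25.74 ‰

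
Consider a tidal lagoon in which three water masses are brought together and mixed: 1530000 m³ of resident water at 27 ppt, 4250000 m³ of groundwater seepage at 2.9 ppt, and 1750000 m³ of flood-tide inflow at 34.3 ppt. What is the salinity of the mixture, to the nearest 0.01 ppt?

Salt balance:
salt = 1,530,000×27 + 4,250,000×2.9 + 1,750,000×34.3 = 41,310,000 + 12,325,000 + 60,025,000 = 113,660,000
volume = 1,530,000 + 4,250,000 + 1,750,000 = 7,530,000 m³
S = 113,660,000 / 7,530,000 = 15.0943 ppt

15.09 ppt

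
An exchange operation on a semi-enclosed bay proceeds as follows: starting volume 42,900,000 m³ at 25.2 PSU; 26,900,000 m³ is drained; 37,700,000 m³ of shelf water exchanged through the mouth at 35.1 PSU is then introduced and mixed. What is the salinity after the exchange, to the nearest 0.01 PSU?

32.15 PSU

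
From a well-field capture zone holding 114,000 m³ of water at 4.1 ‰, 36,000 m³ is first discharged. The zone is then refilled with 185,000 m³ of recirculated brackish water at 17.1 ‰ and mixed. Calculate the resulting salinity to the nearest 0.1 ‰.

Remaining after removal: 78,000 m³ at 4.1 ‰ (salt = 319,800)
After addition: salt = 319,800 + 185,000×17.1 = 3,483,300; volume = 263,000 m³
S = 3,483,300 / 263,000 = 13.2445 ‰

13.2 ‰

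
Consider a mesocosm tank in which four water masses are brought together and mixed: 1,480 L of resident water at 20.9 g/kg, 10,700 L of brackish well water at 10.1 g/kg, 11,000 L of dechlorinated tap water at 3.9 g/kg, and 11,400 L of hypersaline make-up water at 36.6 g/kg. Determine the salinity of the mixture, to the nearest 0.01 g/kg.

Salt balance:
salt = 1,480×20.9 + 10,700×10.1 + 11,000×3.9 + 11,400×36.6 = 30,932 + 108,070 + 42,900 + 417,240 = 599,142
volume = 1,480 + 10,700 + 11,000 + 11,400 = 34,580 L
S = 599,142 / 34,580 = 17.3263 g/kg

17.33 g/kg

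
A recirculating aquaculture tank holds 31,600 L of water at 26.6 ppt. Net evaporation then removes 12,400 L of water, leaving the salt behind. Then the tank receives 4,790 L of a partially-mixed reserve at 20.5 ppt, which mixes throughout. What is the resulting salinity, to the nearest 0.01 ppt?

After evaporation: salt = 31,600×26.6 = 840,560; volume = 31,600 − 12,400 = 19,200 L
After mixing: salt = 840,560 + 4,790×20.5 = 938,755; volume = 19,200 + 4,790 = 23,990 L
S = 938,755 / 23,990 = 39.1311 ppt

39.13 ppt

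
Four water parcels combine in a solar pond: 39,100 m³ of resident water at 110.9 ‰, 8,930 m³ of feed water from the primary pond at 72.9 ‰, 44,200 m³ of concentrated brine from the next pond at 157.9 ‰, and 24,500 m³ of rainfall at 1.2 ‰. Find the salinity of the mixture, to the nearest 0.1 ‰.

102.8 ‰

Mass of salt is conserved:
salt = 39,100×110.9 + 8,930×72.9 + 44,200×157.9 + 24,500×1.2 = 4,336,190 + 650,997 + 6,979,180 + 29,400 = 11,995,767
volume = 39,100 + 8,930 + 44,200 + 24,500 = 116,730 m³
S = 11,995,767 / 116,730 = 102.765 ‰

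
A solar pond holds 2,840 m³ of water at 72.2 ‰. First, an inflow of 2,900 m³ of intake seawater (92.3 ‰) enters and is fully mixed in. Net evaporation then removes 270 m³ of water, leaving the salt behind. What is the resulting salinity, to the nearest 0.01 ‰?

86.42 ‰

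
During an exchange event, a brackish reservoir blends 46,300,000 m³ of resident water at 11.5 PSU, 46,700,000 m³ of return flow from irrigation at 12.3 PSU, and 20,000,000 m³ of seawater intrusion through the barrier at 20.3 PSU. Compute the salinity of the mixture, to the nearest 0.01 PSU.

Weighted by volume,
salt = 46,300,000×11.5 + 46,700,000×12.3 + 20,000,000×20.3 = 532,450,000 + 574,410,000 + 406,000,000 = 1,512,860,000
volume = 46,300,000 + 46,700,000 + 20,000,000 = 113,000,000 m³
S = 1,512,860,000 / 113,000,000 = 13.3881 PSU

13.39 PSU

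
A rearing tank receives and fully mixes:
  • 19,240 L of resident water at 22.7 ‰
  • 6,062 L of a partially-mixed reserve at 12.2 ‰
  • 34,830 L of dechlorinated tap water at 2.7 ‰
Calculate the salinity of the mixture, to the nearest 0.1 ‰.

10.1 ‰

Mass of salt is conserved:
salt = 19,240×22.7 + 6,062×12.2 + 34,830×2.7 = 436,748 + 73,956.4 + 94,041 = 604,745.4
volume = 19,240 + 6,062 + 34,830 = 60,132 L
S = 604,745.4 / 60,132 = 10.057 ‰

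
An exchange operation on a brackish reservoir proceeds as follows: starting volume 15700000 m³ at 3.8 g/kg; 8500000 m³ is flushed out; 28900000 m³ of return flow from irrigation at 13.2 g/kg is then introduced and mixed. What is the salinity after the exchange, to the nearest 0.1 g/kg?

11.3 g/kg

Remaining after removal: 7,200,000 m³ at 3.8 g/kg (salt = 27,360,000)
After addition: salt = 27,360,000 + 28,900,000×13.2 = 408,840,000; volume = 36,100,000 m³
S = 408,840,000 / 36,100,000 = 11.3252 g/kg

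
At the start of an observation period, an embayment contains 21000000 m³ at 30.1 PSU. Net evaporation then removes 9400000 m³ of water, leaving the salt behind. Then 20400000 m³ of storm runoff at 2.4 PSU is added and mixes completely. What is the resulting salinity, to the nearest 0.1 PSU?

After evaporation: salt = 21,000,000×30.1 = 632,100,000; volume = 21,000,000 − 9,400,000 = 11,600,000 m³
After mixing: salt = 632,100,000 + 20,400,000×2.4 = 681,060,000; volume = 11,600,000 + 20,400,000 = 32,000,000 m³
S = 681,060,000 / 32,000,000 = 21.2831 PSU

21.3 PSU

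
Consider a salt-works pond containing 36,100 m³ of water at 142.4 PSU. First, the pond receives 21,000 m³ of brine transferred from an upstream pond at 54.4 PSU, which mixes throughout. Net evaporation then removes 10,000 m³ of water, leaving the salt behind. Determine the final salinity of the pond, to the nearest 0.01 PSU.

133.40 PSU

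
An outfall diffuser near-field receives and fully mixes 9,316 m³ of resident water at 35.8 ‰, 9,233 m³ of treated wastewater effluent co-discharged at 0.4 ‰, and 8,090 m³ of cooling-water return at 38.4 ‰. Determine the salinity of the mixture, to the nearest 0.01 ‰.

24.32 ‰

Salt balance:
salt = 9,316×35.8 + 9,233×0.4 + 8,090×38.4 = 333,512.8 + 3,693.2 + 310,656 = 647,862
volume = 9,316 + 9,233 + 8,090 = 26,639 m³
S = 647,862 / 26,639 = 24.3201 ‰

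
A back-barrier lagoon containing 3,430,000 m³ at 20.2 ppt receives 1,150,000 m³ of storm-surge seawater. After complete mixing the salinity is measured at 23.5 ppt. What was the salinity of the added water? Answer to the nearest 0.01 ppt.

33.34 ppt

Salt balance: 3,430,000×20.2 + 1,150,000×S = 4,580,000×23.5
69,286,000 + 1,150,000·S = 107,630,000
S = (107,630,000 − 69,286,000) / 1,150,000 = 33.3426 ppt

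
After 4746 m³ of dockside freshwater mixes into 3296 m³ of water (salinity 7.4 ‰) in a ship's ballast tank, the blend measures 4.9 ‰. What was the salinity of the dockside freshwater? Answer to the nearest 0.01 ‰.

Salt balance: 3,296×7.4 + 4,746×S = 8,042×4.9
24,390.4 + 4,746·S = 39,405.8
S = (39,405.8 − 24,390.4) / 4,746 = 3.1638 ‰

3.16 ‰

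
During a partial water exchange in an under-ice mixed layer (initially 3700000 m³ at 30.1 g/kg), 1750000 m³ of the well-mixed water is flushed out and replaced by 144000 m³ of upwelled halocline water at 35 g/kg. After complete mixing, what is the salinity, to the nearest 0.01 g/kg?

30.44 g/kg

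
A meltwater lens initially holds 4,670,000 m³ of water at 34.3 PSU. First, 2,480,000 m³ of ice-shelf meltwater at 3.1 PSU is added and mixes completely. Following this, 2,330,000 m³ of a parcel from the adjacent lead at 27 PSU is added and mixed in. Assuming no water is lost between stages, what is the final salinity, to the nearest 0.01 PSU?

Total salt / total volume:
Initial salt = 4,670,000×34.3 = 160,181,000
After stage 1: salt = 160,181,000 + 2,480,000×3.1 = 167,869,000; volume = 7,150,000 m³; S = 23.478 PSU
After stage 2: salt = 167,869,000 + 2,330,000×27 = 230,779,000; volume = 9,480,000 m³
S = 230,779,000 / 9,480,000 = 24.3438 PSU

24.34 PSU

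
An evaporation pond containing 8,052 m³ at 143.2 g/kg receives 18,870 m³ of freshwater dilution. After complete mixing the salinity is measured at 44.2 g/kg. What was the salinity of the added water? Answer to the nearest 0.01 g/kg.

1.96 g/kg

Salt balance: 8,052×143.2 + 18,870×S = 26,922×44.2
1,153,046.4 + 18,870·S = 1,189,952.4
S = (1,189,952.4 − 1,153,046.4) / 18,870 = 1.9558 g/kg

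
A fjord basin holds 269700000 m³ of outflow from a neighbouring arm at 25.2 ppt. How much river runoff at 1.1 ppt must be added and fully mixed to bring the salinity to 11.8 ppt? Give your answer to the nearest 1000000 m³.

338000000 m³

Salt balance: 269,700,000×25.2 + V×1.1 = (269,700,000+V)×11.8
6,796,440,000 + 1.1V = 3,182,460,000 + 11.8V
3,613,980,000 = 10.7V
V = 337,755,140.19 m³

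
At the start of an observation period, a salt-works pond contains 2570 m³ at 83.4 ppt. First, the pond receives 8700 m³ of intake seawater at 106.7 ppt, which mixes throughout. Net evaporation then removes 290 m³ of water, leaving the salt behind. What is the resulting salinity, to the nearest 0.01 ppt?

104.06 ppt

After mixing: salt = 2,570×83.4 + 8,700×106.7 = 1,142,628; volume = 11,270 m³
After evaporation: salt unchanged = 1,142,628; volume = 11,270 − 290 = 10,980 m³
S = 1,142,628 / 10,980 = 104.0645 ppt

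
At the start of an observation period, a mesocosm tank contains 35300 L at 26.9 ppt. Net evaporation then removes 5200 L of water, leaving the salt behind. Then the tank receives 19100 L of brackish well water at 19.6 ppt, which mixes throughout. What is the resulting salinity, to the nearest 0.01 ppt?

26.91 ppt

After evaporation: salt = 35,300×26.9 = 949,570; volume = 35,300 − 5,200 = 30,100 L
After mixing: salt = 949,570 + 19,100×19.6 = 1,323,930; volume = 30,100 + 19,100 = 49,200 L
S = 1,323,930 / 49,200 = 26.9091 ppt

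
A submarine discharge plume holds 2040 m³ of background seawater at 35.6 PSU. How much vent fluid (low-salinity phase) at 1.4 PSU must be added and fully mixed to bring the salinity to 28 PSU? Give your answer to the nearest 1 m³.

583 m³

Salt balance: 2,040×35.6 + V×1.4 = (2,040+V)×28
72,624 + 1.4V = 57,120 + 28V
15,504 = 26.6V
V = 582.86 m³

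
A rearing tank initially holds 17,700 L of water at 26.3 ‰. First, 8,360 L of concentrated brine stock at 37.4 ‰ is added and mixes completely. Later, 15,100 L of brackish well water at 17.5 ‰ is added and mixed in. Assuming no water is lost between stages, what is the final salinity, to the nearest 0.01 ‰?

Salt balance:
Initial salt = 17,700×26.3 = 465,510
After stage 1: salt = 465,510 + 8,360×37.4 = 778,174; volume = 26,060 L; S = 29.861 ‰
After stage 2: salt = 778,174 + 15,100×17.5 = 1,042,424; volume = 41,160 L
S = 1,042,424 / 41,160 = 25.3261 ‰

25.33 ‰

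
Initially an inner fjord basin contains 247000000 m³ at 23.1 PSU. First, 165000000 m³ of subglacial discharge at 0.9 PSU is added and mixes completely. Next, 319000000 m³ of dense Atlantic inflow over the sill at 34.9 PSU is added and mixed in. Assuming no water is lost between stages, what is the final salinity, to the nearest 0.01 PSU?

23.24 PSU

Mass of salt is conserved:
Initial salt = 247,000,000×23.1 = 5,705,700,000
After stage 1: salt = 5,705,700,000 + 165,000,000×0.9 = 5,854,200,000; volume = 412,000,000 m³; S = 14.209 PSU
After stage 2: salt = 5,854,200,000 + 319,000,000×34.9 = 16,987,300,000; volume = 731,000,000 m³
S = 16,987,300,000 / 731,000,000 = 23.2384 PSU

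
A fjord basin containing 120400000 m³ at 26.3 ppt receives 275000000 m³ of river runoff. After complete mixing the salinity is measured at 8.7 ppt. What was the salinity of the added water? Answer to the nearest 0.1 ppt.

Salt balance: 120,400,000×26.3 + 275,000,000×S = 395,400,000×8.7
3,166,520,000 + 275,000,000·S = 3,439,980,000
S = (3,439,980,000 − 3,166,520,000) / 275,000,000 = 0.9944 ppt

1.0 ppt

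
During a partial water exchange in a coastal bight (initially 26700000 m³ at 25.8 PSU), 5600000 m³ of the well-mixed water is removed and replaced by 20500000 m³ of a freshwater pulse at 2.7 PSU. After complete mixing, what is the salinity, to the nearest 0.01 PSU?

14.42 PSU

Remaining after removal: 21,100,000 m³ at 25.8 PSU (salt = 544,380,000)
After addition: salt = 544,380,000 + 20,500,000×2.7 = 599,730,000; volume = 41,600,000 m³
S = 599,730,000 / 41,600,000 = 14.4166 PSU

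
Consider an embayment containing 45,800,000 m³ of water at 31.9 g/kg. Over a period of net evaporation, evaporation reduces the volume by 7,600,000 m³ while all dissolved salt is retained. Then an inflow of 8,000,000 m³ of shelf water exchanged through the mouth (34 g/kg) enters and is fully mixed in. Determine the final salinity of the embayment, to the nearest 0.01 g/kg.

37.51 g/kg

After evaporation: salt = 45,800,000×31.9 = 1,461,020,000; volume = 45,800,000 − 7,600,000 = 38,200,000 m³
After mixing: salt = 1,461,020,000 + 8,000,000×34 = 1,733,020,000; volume = 38,200,000 + 8,000,000 = 46,200,000 m³
S = 1,733,020,000 / 46,200,000 = 37.5113 g/kg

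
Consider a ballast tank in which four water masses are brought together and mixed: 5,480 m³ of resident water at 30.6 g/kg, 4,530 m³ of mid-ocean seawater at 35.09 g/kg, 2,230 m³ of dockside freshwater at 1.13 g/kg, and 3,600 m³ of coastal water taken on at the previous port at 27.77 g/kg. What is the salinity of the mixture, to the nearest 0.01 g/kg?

Weighted by volume,
salt = 5,480×30.6 + 4,530×35.09 + 2,230×1.13 + 3,600×27.77 = 167,688 + 158,957.7 + 2,519.9 + 99,972 = 429,137.6
volume = 5,480 + 4,530 + 2,230 + 3,600 = 15,840 m³
S = 429,137.6 / 15,840 = 27.092 g/kg

27.09 g/kg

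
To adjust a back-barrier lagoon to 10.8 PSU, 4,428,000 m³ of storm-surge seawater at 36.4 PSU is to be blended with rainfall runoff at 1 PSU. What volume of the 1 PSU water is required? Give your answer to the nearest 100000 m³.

11600000 m³

Salt balance: 4,428,000×36.4 + V×1 = (4,428,000+V)×10.8
161,179,200 + 1V = 47,822,400 + 10.8V
113,356,800 = 9.8V
V = 11,567,020.41 m³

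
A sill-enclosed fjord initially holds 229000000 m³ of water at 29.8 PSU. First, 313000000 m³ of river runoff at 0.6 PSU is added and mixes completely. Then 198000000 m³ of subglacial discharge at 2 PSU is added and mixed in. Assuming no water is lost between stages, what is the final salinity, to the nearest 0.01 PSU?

10.01 PSU

Weighted by volume,
Initial salt = 229,000,000×29.8 = 6,824,200,000
After stage 1: salt = 6,824,200,000 + 313,000,000×0.6 = 7,012,000,000; volume = 542,000,000 m³; S = 12.937 PSU
After stage 2: salt = 7,012,000,000 + 198,000,000×2 = 7,408,000,000; volume = 740,000,000 m³
S = 7,408,000,000 / 740,000,000 = 10.0108 PSU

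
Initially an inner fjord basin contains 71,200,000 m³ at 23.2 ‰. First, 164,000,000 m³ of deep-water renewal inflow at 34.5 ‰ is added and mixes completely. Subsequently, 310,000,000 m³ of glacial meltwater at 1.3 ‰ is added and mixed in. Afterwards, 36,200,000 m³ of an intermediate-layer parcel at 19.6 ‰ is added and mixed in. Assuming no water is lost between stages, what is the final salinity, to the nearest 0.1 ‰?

14.5 ‰

Total salt / total volume:
Initial salt = 71,200,000×23.2 = 1,651,840,000
After stage 1: salt = 1,651,840,000 + 164,000,000×34.5 = 7,309,840,000; volume = 235,200,000 m³; S = 31.079 ‰
After stage 2: salt = 7,309,840,000 + 310,000,000×1.3 = 7,712,840,000; volume = 545,200,000 m³; S = 14.147 ‰
After stage 3: salt = 7,712,840,000 + 36,200,000×19.6 = 8,422,360,000; volume = 581,400,000 m³
S = 8,422,360,000 / 581,400,000 = 14.4863 ‰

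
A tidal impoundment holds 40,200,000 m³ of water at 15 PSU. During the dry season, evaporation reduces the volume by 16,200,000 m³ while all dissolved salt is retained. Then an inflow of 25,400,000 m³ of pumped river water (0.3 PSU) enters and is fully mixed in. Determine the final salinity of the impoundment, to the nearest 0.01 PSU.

12.36 PSU

After evaporation: salt = 40,200,000×15 = 603,000,000; volume = 40,200,000 − 16,200,000 = 24,000,000 m³
After mixing: salt = 603,000,000 + 25,400,000×0.3 = 610,620,000; volume = 24,000,000 + 25,400,000 = 49,400,000 m³
S = 610,620,000 / 49,400,000 = 12.3607 PSU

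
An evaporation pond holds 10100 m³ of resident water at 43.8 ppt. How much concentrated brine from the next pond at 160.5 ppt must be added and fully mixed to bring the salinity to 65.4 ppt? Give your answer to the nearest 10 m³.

Salt balance: 10,100×43.8 + V×160.5 = (10,100+V)×65.4
442,380 + 160.5V = 660,540 + 65.4V
218,160 = 95.1V
V = 2,294.01 m³

2290 m³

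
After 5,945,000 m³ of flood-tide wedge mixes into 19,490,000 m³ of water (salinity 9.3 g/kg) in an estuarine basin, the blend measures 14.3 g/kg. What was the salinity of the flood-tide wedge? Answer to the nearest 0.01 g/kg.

30.69 g/kg

Salt balance: 19,490,000×9.3 + 5,945,000×S = 25,435,000×14.3
181,257,000 + 5,945,000·S = 363,720,500
S = (363,720,500 − 181,257,000) / 5,945,000 = 30.6919 g/kg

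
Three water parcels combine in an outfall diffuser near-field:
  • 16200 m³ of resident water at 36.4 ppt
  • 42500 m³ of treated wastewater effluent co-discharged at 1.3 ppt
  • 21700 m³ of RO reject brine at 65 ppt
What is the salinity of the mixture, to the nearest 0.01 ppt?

25.57 ppt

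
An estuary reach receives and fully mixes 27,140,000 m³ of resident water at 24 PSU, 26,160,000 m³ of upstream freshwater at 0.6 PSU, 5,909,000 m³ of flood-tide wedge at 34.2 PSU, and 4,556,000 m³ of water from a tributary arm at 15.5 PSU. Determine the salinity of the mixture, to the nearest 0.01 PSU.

14.74 PSU

Total salt / total volume:
salt = 27,140,000×24 + 26,160,000×0.6 + 5,909,000×34.2 + 4,556,000×15.5 = 651,360,000 + 15,696,000 + 202,087,800 + 70,618,000 = 939,761,800
volume = 27,140,000 + 26,160,000 + 5,909,000 + 4,556,000 = 63,765,000 m³
S = 939,761,800 / 63,765,000 = 14.7379 PSU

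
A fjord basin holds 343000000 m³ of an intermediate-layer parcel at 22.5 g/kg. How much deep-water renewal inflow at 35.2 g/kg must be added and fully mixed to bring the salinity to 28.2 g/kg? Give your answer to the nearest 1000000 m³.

279000000 m³

Salt balance: 343,000,000×22.5 + V×35.2 = (343,000,000+V)×28.2
7,717,500,000 + 35.2V = 9,672,600,000 + 28.2V
1,955,100,000 = 7V
V = 279,300,000 m³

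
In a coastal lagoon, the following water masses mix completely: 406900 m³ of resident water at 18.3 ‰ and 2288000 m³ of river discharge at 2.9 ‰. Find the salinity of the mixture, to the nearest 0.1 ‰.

5.2 ‰

Weighted by volume,
salt = 406,900×18.3 + 2,288,000×2.9 = 7,446,270 + 6,635,200 = 14,081,470
volume = 406,900 + 2,288,000 = 2,694,900 m³
S = 14,081,470 / 2,694,900 = 5.225 ‰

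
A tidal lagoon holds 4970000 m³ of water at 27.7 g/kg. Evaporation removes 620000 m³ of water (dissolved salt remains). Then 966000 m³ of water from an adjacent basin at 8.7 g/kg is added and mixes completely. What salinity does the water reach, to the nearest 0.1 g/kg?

27.5 g/kg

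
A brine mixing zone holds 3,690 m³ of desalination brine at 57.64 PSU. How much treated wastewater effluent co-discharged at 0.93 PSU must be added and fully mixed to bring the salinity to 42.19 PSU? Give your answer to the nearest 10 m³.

1380 m³

Salt balance: 3,690×57.64 + V×0.93 = (3,690+V)×42.19
212,691.6 + 0.93V = 155,681.1 + 42.19V
57,010.5 = 41.26V
V = 1,381.74 m³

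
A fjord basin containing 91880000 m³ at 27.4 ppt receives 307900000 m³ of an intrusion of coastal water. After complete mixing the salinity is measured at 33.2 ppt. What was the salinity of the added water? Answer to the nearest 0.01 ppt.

Salt balance: 91,880,000×27.4 + 307,900,000×S = 399,780,000×33.2
2,517,512,000 + 307,900,000·S = 13,272,696,000
S = (13,272,696,000 − 2,517,512,000) / 307,900,000 = 34.9308 ppt

34.93 ppt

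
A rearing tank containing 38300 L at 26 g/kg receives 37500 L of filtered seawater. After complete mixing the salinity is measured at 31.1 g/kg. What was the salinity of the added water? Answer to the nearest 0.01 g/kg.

36.31 g/kg

Salt balance: 38,300×26 + 37,500×S = 75,800×31.1
995,800 + 37,500·S = 2,357,380
S = (2,357,380 − 995,800) / 37,500 = 36.3088 g/kg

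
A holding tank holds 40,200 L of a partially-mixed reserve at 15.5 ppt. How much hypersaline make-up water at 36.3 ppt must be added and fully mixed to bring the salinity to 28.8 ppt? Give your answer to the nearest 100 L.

71300 L

Salt balance: 40,200×15.5 + V×36.3 = (40,200+V)×28.8
623,100 + 36.3V = 1,157,760 + 28.8V
534,660 = 7.5V
V = 71,288 L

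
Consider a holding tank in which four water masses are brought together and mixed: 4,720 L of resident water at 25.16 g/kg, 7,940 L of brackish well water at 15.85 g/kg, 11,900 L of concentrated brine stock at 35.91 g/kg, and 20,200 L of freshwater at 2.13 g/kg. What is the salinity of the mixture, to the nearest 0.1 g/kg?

16.0 g/kg

Total salt / total volume:
salt = 4,720×25.16 + 7,940×15.85 + 11,900×35.91 + 20,200×2.13 = 118,755.2 + 125,849 + 427,329 + 43,026 = 714,959.2
volume = 4,720 + 7,940 + 11,900 + 20,200 = 44,760 L
S = 714,959.2 / 44,760 = 15.973 g/kg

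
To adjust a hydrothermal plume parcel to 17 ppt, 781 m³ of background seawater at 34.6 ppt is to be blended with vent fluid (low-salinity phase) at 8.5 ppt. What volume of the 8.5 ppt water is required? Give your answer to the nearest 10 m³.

1620 m³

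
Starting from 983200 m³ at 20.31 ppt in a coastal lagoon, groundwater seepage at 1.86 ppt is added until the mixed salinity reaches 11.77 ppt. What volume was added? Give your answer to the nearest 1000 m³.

847000 m³

Salt balance: 983,200×20.31 + V×1.86 = (983,200+V)×11.77
19,968,792 + 1.86V = 11,572,264 + 11.77V
8,396,528 = 9.91V
V = 847,278.3 m³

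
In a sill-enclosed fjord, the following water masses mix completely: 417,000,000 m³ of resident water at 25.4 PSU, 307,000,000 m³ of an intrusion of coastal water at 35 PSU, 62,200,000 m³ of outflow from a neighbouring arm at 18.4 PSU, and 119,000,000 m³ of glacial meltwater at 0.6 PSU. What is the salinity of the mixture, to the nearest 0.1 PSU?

Mass of salt is conserved:
salt = 417,000,000×25.4 + 307,000,000×35 + 62,200,000×18.4 + 119,000,000×0.6 = 10,591,800,000 + 10,745,000,000 + 1,144,480,000 + 71,400,000 = 22,552,680,000
volume = 417,000,000 + 307,000,000 + 62,200,000 + 119,000,000 = 905,200,000 m³
S = 22,552,680,000 / 905,200,000 = 24.915 PSU

24.9 PSU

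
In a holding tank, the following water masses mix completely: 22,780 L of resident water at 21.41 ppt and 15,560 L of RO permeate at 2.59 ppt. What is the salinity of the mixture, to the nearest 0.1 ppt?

Mass of salt is conserved:
salt = 22,780×21.41 + 15,560×2.59 = 487,719.8 + 40,300.4 = 528,020.2
volume = 22,780 + 15,560 = 38,340 L
S = 528,020.2 / 38,340 = 13.772 ppt

13.8 ppt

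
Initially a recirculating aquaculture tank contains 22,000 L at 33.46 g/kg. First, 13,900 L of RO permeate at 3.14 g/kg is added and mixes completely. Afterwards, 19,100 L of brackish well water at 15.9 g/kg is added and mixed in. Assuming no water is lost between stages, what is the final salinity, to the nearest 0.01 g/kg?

19.70 g/kg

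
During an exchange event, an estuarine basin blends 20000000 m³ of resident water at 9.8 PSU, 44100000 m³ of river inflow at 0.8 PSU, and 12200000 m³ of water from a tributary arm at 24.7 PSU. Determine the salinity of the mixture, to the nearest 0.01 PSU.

6.98 PSU

Total salt / total volume:
salt = 20,000,000×9.8 + 44,100,000×0.8 + 12,200,000×24.7 = 196,000,000 + 35,280,000 + 301,340,000 = 532,620,000
volume = 20,000,000 + 44,100,000 + 12,200,000 = 76,300,000 m³
S = 532,620,000 / 76,300,000 = 6.9806 PSU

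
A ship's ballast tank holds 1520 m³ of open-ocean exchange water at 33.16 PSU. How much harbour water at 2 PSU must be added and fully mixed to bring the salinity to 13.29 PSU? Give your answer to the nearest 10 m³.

Salt balance: 1,520×33.16 + V×2 = (1,520+V)×13.29
50,403.2 + 2V = 20,200.8 + 13.29V
30,202.4 = 11.29V
V = 2,675.15 m³

2680 m³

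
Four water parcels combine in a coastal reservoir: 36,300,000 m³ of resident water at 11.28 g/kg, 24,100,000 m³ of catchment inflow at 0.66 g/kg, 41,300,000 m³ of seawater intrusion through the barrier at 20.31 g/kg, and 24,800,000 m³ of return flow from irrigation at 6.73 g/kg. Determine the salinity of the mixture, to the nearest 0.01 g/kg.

Total salt / total volume:
salt = 36,300,000×11.28 + 24,100,000×0.66 + 41,300,000×20.31 + 24,800,000×6.73 = 409,464,000 + 15,906,000 + 838,803,000 + 166,904,000 = 1,431,077,000
volume = 36,300,000 + 24,100,000 + 41,300,000 + 24,800,000 = 126,500,000 m³
S = 1,431,077,000 / 126,500,000 = 11.3129 g/kg

11.31 g/kg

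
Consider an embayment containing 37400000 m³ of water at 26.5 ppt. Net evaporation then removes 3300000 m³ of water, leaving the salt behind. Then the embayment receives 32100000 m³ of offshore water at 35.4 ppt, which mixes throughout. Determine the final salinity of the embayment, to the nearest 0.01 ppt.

32.14 ppt

After evaporation: salt = 37,400,000×26.5 = 991,100,000; volume = 37,400,000 − 3,300,000 = 34,100,000 m³
After mixing: salt = 991,100,000 + 32,100,000×35.4 = 2,127,440,000; volume = 34,100,000 + 32,100,000 = 66,200,000 m³
S = 2,127,440,000 / 66,200,000 = 32.1366 ppt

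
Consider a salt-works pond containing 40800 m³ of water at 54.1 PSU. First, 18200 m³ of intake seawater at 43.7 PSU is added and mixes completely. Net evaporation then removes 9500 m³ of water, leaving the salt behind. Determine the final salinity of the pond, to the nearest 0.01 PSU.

60.66 PSU

After mixing: salt = 40,800×54.1 + 18,200×43.7 = 3,002,620; volume = 59,000 m³
After evaporation: salt unchanged = 3,002,620; volume = 59,000 − 9,500 = 49,500 m³
S = 3,002,620 / 49,500 = 60.659 PSU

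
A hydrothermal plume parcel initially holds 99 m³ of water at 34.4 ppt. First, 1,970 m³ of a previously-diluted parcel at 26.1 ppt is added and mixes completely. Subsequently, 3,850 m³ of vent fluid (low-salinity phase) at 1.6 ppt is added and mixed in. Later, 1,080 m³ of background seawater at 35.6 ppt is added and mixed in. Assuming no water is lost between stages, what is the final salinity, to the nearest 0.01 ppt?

Salt balance:
Initial salt = 99×34.4 = 3,405.6
After stage 1: salt = 3,405.6 + 1,970×26.1 = 54,822.6; volume = 2,069 m³; S = 26.497 ppt
After stage 2: salt = 54,822.6 + 3,850×1.6 = 60,982.6; volume = 5,919 m³; S = 10.303 ppt
After stage 3: salt = 60,982.6 + 1,080×35.6 = 99,430.6; volume = 6,999 m³
S = 99,430.6 / 6,999 = 14.2064 ppt

14.21 ppt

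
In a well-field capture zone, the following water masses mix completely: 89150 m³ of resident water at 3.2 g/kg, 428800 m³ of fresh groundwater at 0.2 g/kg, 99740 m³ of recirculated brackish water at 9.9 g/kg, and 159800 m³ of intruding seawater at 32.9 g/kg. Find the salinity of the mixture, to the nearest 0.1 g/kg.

8.5 g/kg

Weighted by volume,
salt = 89,150×3.2 + 428,800×0.2 + 99,740×9.9 + 159,800×32.9 = 285,280 + 85,760 + 987,426 + 5,257,420 = 6,615,886
volume = 89,150 + 428,800 + 99,740 + 159,800 = 777,490 m³
S = 6,615,886 / 777,490 = 8.509 g/kg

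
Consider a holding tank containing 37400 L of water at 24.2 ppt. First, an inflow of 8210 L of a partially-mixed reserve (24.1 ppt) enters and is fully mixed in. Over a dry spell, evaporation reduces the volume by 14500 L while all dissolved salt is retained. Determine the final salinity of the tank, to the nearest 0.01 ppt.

35.45 ppt

After mixing: salt = 37,400×24.2 + 8,210×24.1 = 1,102,941; volume = 45,610 L
After evaporation: salt unchanged = 1,102,941; volume = 45,610 − 14,500 = 31,110 L
S = 1,102,941 / 31,110 = 35.4529 ppt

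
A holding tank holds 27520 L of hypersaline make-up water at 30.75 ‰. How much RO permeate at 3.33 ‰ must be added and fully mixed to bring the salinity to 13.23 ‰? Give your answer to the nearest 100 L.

48700 L

Salt balance: 27,520×30.75 + V×3.33 = (27,520+V)×13.23
846,240 + 3.33V = 364,089.6 + 13.23V
482,150.4 = 9.9V
V = 48,702.06 L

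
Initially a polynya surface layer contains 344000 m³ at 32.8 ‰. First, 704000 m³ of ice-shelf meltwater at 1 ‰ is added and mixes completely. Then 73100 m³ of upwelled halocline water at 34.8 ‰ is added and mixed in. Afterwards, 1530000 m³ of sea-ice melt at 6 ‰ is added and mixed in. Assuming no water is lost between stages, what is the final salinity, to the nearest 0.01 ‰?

Total salt / total volume:
Initial salt = 344,000×32.8 = 11,283,200
After stage 1: salt = 11,283,200 + 704,000×1 = 11,987,200; volume = 1,048,000 m³; S = 11.438 ‰
After stage 2: salt = 11,987,200 + 73,100×34.8 = 14,531,080; volume = 1,121,100 m³; S = 12.961 ‰
After stage 3: salt = 14,531,080 + 1,530,000×6 = 23,711,080; volume = 2,651,100 m³
S = 23,711,080 / 2,651,100 = 8.9439 ‰

8.94 ‰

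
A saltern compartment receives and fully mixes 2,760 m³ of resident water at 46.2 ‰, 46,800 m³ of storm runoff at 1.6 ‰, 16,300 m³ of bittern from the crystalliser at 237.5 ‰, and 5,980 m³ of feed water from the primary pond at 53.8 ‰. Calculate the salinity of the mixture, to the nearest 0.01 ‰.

61.18 ‰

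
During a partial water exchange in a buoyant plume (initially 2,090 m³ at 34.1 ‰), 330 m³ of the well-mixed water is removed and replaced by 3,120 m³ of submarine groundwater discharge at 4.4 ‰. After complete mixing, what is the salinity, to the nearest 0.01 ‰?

Remaining after removal: 1,760 m³ at 34.1 ‰ (salt = 60,016)
After addition: salt = 60,016 + 3,120×4.4 = 73,744; volume = 4,880 m³
S = 73,744 / 4,880 = 15.1115 ‰

15.11 ‰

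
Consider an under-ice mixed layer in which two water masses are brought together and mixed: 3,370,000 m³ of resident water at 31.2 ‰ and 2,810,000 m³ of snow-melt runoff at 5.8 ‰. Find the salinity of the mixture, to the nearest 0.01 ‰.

19.65 ‰

Weighted by volume,
salt = 3,370,000×31.2 + 2,810,000×5.8 = 105,144,000 + 16,298,000 = 121,442,000
volume = 3,370,000 + 2,810,000 = 6,180,000 m³
S = 121,442,000 / 6,180,000 = 19.6508 ‰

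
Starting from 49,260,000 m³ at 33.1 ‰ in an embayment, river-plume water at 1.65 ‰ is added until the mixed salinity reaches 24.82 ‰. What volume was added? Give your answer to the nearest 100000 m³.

17600000 m³

Salt balance: 49,260,000×33.1 + V×1.65 = (49,260,000+V)×24.82
1,630,506,000 + 1.65V = 1,222,633,200 + 24.82V
407,872,800 = 23.17V
V = 17,603,487.27 m³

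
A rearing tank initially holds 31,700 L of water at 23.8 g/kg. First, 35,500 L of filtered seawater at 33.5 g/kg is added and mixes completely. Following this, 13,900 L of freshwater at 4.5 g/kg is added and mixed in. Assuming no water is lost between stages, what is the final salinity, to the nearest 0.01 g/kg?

Conserving salt mass:
Initial salt = 31,700×23.8 = 754,460
After stage 1: salt = 754,460 + 35,500×33.5 = 1,943,710; volume = 67,200 L; S = 28.924 g/kg
After stage 2: salt = 1,943,710 + 13,900×4.5 = 2,006,260; volume = 81,100 L
S = 2,006,260 / 81,100 = 24.7381 g/kg

24.74 g/kg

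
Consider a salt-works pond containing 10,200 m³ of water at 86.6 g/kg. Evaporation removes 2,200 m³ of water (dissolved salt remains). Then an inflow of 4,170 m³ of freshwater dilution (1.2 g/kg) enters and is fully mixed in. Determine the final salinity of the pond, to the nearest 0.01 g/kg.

After evaporation: salt = 10,200×86.6 = 883,320; volume = 10,200 − 2,200 = 8,000 m³
After mixing: salt = 883,320 + 4,170×1.2 = 888,324; volume = 8,000 + 4,170 = 12,170 m³
S = 888,324 / 12,170 = 72.9929 g/kg

72.99 g/kg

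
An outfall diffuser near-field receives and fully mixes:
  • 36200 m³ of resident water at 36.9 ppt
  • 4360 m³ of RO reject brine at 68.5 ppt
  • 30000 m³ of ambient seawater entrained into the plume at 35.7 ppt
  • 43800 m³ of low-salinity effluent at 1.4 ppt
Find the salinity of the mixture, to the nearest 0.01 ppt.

Conserving salt mass:
salt = 36,200×36.9 + 4,360×68.5 + 30,000×35.7 + 43,800×1.4 = 1,335,780 + 298,660 + 1,071,000 + 61,320 = 2,766,760
volume = 36,200 + 4,360 + 30,000 + 43,800 = 114,360 m³
S = 2,766,760 / 114,360 = 24.1934 ppt

24.19 ppt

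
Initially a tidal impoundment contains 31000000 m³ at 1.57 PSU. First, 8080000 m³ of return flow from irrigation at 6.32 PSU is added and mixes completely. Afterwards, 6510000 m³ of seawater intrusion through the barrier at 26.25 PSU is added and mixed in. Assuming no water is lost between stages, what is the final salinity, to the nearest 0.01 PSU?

5.94 PSU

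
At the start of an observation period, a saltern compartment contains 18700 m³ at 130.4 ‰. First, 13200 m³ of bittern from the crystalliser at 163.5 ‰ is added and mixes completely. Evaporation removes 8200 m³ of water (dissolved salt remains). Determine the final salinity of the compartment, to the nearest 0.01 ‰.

After mixing: salt = 18,700×130.4 + 13,200×163.5 = 4,596,680; volume = 31,900 m³
After evaporation: salt unchanged = 4,596,680; volume = 31,900 − 8,200 = 23,700 m³
S = 4,596,680 / 23,700 = 193.9527 ‰

193.95 ‰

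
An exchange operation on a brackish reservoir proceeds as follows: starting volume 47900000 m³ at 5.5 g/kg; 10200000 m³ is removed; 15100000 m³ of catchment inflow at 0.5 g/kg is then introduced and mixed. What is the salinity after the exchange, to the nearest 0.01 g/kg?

4.07 g/kg

Remaining after removal: 37,700,000 m³ at 5.5 g/kg (salt = 207,350,000)
After addition: salt = 207,350,000 + 15,100,000×0.5 = 214,900,000; volume = 52,800,000 m³
S = 214,900,000 / 52,800,000 = 4.0701 g/kg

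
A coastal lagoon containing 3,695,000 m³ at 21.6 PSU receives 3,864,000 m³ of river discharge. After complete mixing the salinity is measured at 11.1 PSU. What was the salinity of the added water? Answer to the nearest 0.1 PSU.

1.1 PSU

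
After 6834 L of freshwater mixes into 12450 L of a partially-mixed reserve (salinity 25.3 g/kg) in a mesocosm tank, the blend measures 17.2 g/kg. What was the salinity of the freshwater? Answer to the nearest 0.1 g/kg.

Salt balance: 12,450×25.3 + 6,834×S = 19,284×17.2
314,985 + 6,834·S = 331,684.8
S = (331,684.8 − 314,985) / 6,834 = 2.4436 g/kg

2.4 g/kg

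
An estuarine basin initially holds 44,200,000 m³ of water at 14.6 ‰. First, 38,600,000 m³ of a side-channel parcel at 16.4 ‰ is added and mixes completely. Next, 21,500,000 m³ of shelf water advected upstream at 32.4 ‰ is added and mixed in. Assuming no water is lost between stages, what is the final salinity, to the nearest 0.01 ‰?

18.94 ‰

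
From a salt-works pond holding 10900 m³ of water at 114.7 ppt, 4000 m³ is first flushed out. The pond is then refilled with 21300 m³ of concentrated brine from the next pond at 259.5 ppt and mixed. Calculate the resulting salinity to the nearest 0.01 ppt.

224.07 ppt

Remaining after removal: 6,900 m³ at 114.7 ppt (salt = 791,430)
After addition: salt = 791,430 + 21,300×259.5 = 6,318,780; volume = 28,200 m³
S = 6,318,780 / 28,200 = 224.0702 ppt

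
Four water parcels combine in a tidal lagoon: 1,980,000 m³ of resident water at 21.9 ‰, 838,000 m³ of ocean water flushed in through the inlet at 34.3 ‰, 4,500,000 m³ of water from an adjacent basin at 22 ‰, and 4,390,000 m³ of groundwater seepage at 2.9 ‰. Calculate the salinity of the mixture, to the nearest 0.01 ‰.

15.70 ‰

Conserving salt mass:
salt = 1,980,000×21.9 + 838,000×34.3 + 4,500,000×22 + 4,390,000×2.9 = 43,362,000 + 28,743,400 + 99,000,000 + 12,731,000 = 183,836,400
volume = 1,980,000 + 838,000 + 4,500,000 + 4,390,000 = 11,708,000 m³
S = 183,836,400 / 11,708,000 = 15.7018 ‰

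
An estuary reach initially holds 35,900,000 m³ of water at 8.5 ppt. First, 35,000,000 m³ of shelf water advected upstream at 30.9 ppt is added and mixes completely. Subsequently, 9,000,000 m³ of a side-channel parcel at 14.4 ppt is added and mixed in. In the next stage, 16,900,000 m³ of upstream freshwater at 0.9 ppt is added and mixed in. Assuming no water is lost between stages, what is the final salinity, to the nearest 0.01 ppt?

15.82 ppt

Mass of salt is conserved:
Initial salt = 35,900,000×8.5 = 305,150,000
After stage 1: salt = 305,150,000 + 35,000,000×30.9 = 1,386,650,000; volume = 70,900,000 m³; S = 19.558 ppt
After stage 2: salt = 1,386,650,000 + 9,000,000×14.4 = 1,516,250,000; volume = 79,900,000 m³; S = 18.977 ppt
After stage 3: salt = 1,516,250,000 + 16,900,000×0.9 = 1,531,460,000; volume = 96,800,000 m³
S = 1,531,460,000 / 96,800,000 = 15.8209 ppt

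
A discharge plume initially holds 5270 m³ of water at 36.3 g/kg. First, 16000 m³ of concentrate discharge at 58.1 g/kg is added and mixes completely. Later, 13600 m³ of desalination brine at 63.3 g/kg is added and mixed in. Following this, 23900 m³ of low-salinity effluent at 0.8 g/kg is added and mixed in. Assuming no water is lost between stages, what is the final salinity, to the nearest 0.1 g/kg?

34.0 g/kg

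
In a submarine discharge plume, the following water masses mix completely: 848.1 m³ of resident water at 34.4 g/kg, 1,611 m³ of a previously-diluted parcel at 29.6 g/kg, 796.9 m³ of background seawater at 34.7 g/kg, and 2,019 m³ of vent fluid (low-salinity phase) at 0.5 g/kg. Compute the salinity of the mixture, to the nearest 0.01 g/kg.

Total salt / total volume:
salt = 848.1×34.4 + 1,611×29.6 + 796.9×34.7 + 2,019×0.5 = 29,174.64 + 47,685.6 + 27,652.43 + 1,009.5 = 105,522.17
volume = 848.1 + 1,611 + 796.9 + 2,019 = 5,275 m³
S = 105,522.17 / 5,275 = 20.0042 g/kg

20.00 g/kg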